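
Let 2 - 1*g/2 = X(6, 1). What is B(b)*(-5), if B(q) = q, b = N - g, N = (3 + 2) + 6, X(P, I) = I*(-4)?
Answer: 5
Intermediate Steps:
X(P, I) = -4*I
N = 11 (N = 5 + 6 = 11)
g = 12 (g = 4 - (-8) = 4 - 2*(-4) = 4 + 8 = 12)
b = -1 (b = 11 - 1*12 = 11 - 12 = -1)
B(b)*(-5) = -1*(-5) = 5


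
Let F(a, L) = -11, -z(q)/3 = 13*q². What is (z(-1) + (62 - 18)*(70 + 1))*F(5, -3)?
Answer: -33935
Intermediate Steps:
z(q) = -39*q²
(z(-1) + (62 - 18)*(70 + 1))*F(5, -3) = (-39*(-1)² + (62 - 18)*(70 + 1))*(-11) = (-39*1 + 44*71)*(-11) = (-39 + 3124)*(-11) = 3085*(-11) = -33935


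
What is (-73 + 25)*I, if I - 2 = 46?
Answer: -2304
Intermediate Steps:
I = 48 (I = 2 + 46 = 48)
(-73 + 25)*I = (-73 + 25)*48 = -48*48 = -2304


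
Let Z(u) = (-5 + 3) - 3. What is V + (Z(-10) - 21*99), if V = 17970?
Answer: 15886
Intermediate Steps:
Z(u) = -5 (Z(u) = -2 - 3 = -5)
V + (Z(-10) - 21*99) = 17970 + (-5 - 21*99) = 17970 + (-5 - 2079) = 17970 - 2084 = 15886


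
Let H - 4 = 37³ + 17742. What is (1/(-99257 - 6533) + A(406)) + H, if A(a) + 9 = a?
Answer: 7277928839/105790 ≈ 68796.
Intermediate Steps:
A(a) = -9 + a
H = 68399 (H = 4 + (37³ + 17742) = 4 + (50653 + 17742) = 4 + 68395 = 68399)
(1/(-99257 - 6533) + A(406)) + H = (1/(-99257 - 6533) + (-9 + 406)) + 68399 = (1/(-105790) + 397) + 68399 = (-1/105790 + 397) + 68399 = 41998629/105790 + 68399 = 7277928839/105790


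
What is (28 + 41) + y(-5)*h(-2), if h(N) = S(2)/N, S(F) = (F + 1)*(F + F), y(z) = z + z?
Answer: 129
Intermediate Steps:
y(z) = 2*z
S(F) = 2*F*(1 + F) (S(F) = (1 + F)*(2*F) = 2*F*(1 + F))
h(N) = 12/N (h(N) = (2*2*(1 + 2))/N = (2*2*3)/N = 12/N)
(28 + 41) + y(-5)*h(-2) = (28 + 41) + (2*(-5))*(12/(-2)) = 69 - 120*(-1)/2 = 69 - 10*(-6) = 69 + 60 = 129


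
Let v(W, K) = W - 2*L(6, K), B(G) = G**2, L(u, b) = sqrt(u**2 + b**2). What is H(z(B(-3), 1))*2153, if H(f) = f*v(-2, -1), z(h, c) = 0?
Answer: 0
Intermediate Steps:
L(u, b) = sqrt(b**2 + u**2)
v(W, K) = W - 2*sqrt(36 + K**2) (v(W, K) = W - 2*sqrt(K**2 + 6**2) = W - 2*sqrt(K**2 + 36) = W - 2*sqrt(36 + K**2))
H(f) = f*(-2 - 2*sqrt(37)) (H(f) = f*(-2 - 2*sqrt(36 + (-1)**2)) = f*(-2 - 2*sqrt(36 + 1)) = f*(-2 - 2*sqrt(37)))
H(z(B(-3), 1))*2153 = -2*0*(1 + sqrt(37))*2153 = 0*2153 = 0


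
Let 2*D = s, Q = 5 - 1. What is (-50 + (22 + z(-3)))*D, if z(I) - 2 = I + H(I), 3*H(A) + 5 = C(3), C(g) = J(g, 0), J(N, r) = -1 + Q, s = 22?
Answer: -979/3 ≈ -326.33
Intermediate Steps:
Q = 4
D = 11 (D = (½)*22 = 11)
J(N, r) = 3 (J(N, r) = -1 + 4 = 3)
C(g) = 3
H(A) = -⅔ (H(A) = -5/3 + (⅓)*3 = -5/3 + 1 = -⅔)
z(I) = 4/3 + I (z(I) = 2 + (I - ⅔) = 2 + (-⅔ + I) = 4/3 + I)
(-50 + (22 + z(-3)))*D = (-50 + (22 + (4/3 - 3)))*11 = (-50 + (22 - 5/3))*11 = (-50 + 61/3)*11 = -89/3*11 = -979/3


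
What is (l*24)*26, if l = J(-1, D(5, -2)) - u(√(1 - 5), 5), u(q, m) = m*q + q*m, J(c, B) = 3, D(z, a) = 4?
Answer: 1872 - 12480*I ≈ 1872.0 - 12480.0*I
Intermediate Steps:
u(q, m) = 2*m*q (u(q, m) = m*q + m*q = 2*m*q)
l = 3 - 20*I (l = 3 - 2*5*√(1 - 5) = 3 - 2*5*√(-4) = 3 - 2*5*2*I = 3 - 20*I ≈ 3.0 - 20.0*I)
(l*24)*26 = ((3 - 20*I)*24)*26 = (72 - 480*I)*26 = 1872 - 12480*I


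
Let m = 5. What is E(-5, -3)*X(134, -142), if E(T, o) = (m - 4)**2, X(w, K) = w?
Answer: 134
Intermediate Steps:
E(T, o) = 1 (E(T, o) = (5 - 4)**2 = 1**2 = 1)
E(-5, -3)*X(134, -142) = 1*134 = 134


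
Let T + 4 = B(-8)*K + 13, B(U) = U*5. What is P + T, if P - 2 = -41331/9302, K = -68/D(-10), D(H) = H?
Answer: -2469153/9302 ≈ -265.44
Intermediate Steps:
B(U) = 5*U
K = 34/5 (K = -68/(-10) = -68*(-⅒) = 34/5 ≈ 6.8000)
T = -263 (T = -4 + ((5*(-8))*(34/5) + 13) = -4 + (-40*34/5 + 13) = -4 + (-272 + 13) = -4 - 259 = -263)
P = -22727/9302 (P = 2 - 41331/9302 = -22727/9302 ≈ -2.4432)
P + T = -22727/9302 - 263 = -2469153/9302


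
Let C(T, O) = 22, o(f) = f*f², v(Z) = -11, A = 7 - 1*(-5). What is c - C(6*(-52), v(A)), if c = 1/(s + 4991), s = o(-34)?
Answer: -754887/34313 ≈ -22.000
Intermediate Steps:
A = 12 (A = 7 + 5 = 12)
o(f) = f³
s = -39304 (s = (-34)³ = -39304)
c = -1/34313 (c = 1/(-39304 + 4991) = 1/(-34313) = -1/34313 ≈ -2.9143e-5)
c - C(6*(-52), v(A)) = -1/34313 - 1*22 = -1/34313 - 22 = -754887/34313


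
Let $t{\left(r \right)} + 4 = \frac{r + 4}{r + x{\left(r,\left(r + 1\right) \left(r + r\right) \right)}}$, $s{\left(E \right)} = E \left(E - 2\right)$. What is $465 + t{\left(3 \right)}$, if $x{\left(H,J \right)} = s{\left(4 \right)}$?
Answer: $\frac{5078}{11} \approx 461.64$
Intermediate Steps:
$s{\left(E \right)} = E \left(-2 + E\right)$
$x{\left(H,J \right)} = 8$ ($x{\left(H,J \right)} = 4 \left(-2 + 4\right) = 4 \cdot 2 = 8$)
$t{\left(r \right)} = -4 + \frac{4 + r}{8 + r}$ ($t{\left(r \right)} = -4 + \frac{r + 4}{r + 8} = -4 + \frac{4 + r}{8 + r}$)
$465 + t{\left(3 \right)} = 465 + \frac{-28 - 9}{8 + 3} = 465 + \frac{-28 - 9}{11} = 465 + \frac{1}{11} \left(-37\right) = 465 - \frac{37}{11} = \frac{5078}{11}$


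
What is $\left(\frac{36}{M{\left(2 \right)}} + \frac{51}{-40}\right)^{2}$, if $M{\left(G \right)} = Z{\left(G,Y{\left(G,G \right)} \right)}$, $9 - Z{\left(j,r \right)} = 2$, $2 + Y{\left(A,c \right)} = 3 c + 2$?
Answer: $\frac{1172889}{78400} \approx 14.96$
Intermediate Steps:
$Y{\left(A,c \right)} = 3 c$ ($Y{\left(A,c \right)} = -2 + \left(3 c + 2\right) = -2 + \left(2 + 3 c\right) = 3 c$)
$Z{\left(j,r \right)} = 7$ ($Z{\left(j,r \right)} = 9 - 2 = 7$)
$M{\left(G \right)} = 7$
$\left(\frac{36}{M{\left(2 \right)}} + \frac{51}{-40}\right)^{2} = \left(\frac{36}{7} + \frac{51}{-40}\right)^{2} = \left(36 \cdot \frac{1}{7} + 51 \left(- \frac{1}{40}\right)\right)^{2} = \left(\frac{36}{7} - \frac{51}{40}\right)^{2} = \left(\frac{1083}{280}\right)^{2} = \frac{1172889}{78400}$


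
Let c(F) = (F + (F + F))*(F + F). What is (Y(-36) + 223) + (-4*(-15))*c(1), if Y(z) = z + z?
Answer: 511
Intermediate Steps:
c(F) = 6*F**2 (c(F) = (F + 2*F)*(2*F) = (3*F)*(2*F) = 6*F**2)
Y(z) = 2*z
(Y(-36) + 223) + (-4*(-15))*c(1) = (2*(-36) + 223) + (-4*(-15))*(6*1**2) = (-72 + 223) + 60*(6*1) = 151 + 60*6 = 151 + 360 = 511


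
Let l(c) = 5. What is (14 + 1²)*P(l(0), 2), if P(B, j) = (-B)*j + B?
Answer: -75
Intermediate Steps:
P(B, j) = B - B*j (P(B, j) = -B*j + B = B - B*j)
(14 + 1²)*P(l(0), 2) = (14 + 1²)*(5*(1 - 1*2)) = (14 + 1)*(5*(1 - 2)) = 15*(5*(-1)) = 15*(-5) = -75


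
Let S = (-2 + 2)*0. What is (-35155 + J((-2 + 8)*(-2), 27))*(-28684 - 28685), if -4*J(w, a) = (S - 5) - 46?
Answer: 8064302961/4 ≈ 2.0161e+9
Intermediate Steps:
S = 0 (S = 0*0 = 0)
J(w, a) = 51/4 (J(w, a) = -((0 - 5) - 46)/4 = -(-5 - 46)/4 = -1/4*(-51) = 51/4)
(-35155 + J((-2 + 8)*(-2), 27))*(-28684 - 28685) = (-35155 + 51/4)*(-28684 - 28685) = -140569/4*(-57369) = 8064302961/4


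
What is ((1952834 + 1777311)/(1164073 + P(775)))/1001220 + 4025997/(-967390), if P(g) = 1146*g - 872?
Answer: -826880501766780379/198687748075154580 ≈ -4.1617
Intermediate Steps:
P(g) = -872 + 1146*g
((1952834 + 1777311)/(1164073 + P(775)))/1001220 + 4025997/(-967390) = ((1952834 + 1777311)/(1164073 + (-872 + 1146*775)))/1001220 + 4025997/(-967390) = (3730145/(1164073 + (-872 + 888150)))*(1/1001220) + 4025997*(-1/967390) = (3730145/(1164073 + 887278))*(1/1001220) - 4025997/967390 = (3730145/2051351)*(1/1001220) - 4025997/967390 = 746029/410770729644 - 4025997/967390 = -826880501766780379/198687748075154580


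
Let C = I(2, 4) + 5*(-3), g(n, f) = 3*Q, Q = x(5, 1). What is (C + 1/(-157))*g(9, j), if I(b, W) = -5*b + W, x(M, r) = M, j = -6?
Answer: -49470/157 ≈ -315.10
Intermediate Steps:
I(b, W) = W - 5*b
Q = 5
g(n, f) = 15 (g(n, f) = 3*5 = 15)
C = -21 (C = (4 - 5*2) + 5*(-3) = (4 - 10) - 15 = -6 - 15 = -21)
(C + 1/(-157))*g(9, j) = (-21 + 1/(-157))*15 = (-21 - 1/157)*15 = -3298/157*15 = -49470/157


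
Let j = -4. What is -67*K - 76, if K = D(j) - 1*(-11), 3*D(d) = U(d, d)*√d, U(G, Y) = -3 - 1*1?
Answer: -813 + 536*I/3 ≈ -813.0 + 178.67*I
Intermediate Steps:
U(G, Y) = -4 (U(G, Y) = -3 - 1 = -4)
D(d) = -4*√d/3 (D(d) = (-4*√d)/3 = -4*√d/3)
K = 11 - 8*I/3 (K = -8*I/3 - 1*(-11) = -8*I/3 + 11 = 11 - 8*I/3 ≈ 11.0 - 2.6667*I)
-67*K - 76 = -67*(11 - 8*I/3) - 76 = (-737 + 536*I/3) - 76 = -813 + 536*I/3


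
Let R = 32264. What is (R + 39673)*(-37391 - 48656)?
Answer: -6189963039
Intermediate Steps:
(R + 39673)*(-37391 - 48656) = (32264 + 39673)*(-37391 - 48656) = 71937*(-86047) = -6189963039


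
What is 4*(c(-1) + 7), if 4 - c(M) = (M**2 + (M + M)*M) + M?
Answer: 36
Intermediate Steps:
c(M) = 4 - M - 3*M**2 (c(M) = 4 - ((M**2 + (M + M)*M) + M) = 4 - ((M**2 + (2*M)*M) + M) = 4 - ((M**2 + 2*M**2) + M) = 4 - (3*M**2 + M) = 4 - (M + 3*M**2) = 4 + (-M - 3*M**2) = 4 - M - 3*M**2)
4*(c(-1) + 7) = 4*((4 - 1*(-1) - 3*(-1)**2) + 7) = 4*((4 + 1 - 3*1) + 7) = 4*((4 + 1 - 3) + 7) = 4*(2 + 7) = 4*9 = 36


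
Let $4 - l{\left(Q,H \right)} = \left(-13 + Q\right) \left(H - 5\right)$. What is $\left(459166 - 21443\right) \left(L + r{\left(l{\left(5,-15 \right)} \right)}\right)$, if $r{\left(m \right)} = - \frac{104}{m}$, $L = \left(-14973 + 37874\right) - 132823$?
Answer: $- \frac{144345287372}{3} \approx -4.8115 \cdot 10^{10}$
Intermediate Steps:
$L = -109922$ ($L = 22901 - 132823 = -109922$)
$l{\left(Q,H \right)} = 4 - \left(-13 + Q\right) \left(-5 + H\right)$ ($l{\left(Q,H \right)} = 4 - \left(-13 + Q\right) \left(H - 5\right) = 4 - \left(-13 + Q\right) \left(-5 + H\right)$)
$\left(459166 - 21443\right) \left(L + r{\left(l{\left(5,-15 \right)} \right)}\right) = \left(459166 - 21443\right) \left(-109922 - \frac{104}{-61 + 5 \cdot 5 + 13 \left(-15\right) - \left(-15\right) 5}\right) = 437723 \left(-109922 - \frac{104}{-61 + 25 - 195 + 75}\right) = 437723 \left(-109922 - \frac{104}{-156}\right) = 437723 \left(-109922 - - \frac{2}{3}\right) = 437723 \left(-109922 + \frac{2}{3}\right) = 437723 \left(- \frac{329764}{3}\right) = - \frac{144345287372}{3}$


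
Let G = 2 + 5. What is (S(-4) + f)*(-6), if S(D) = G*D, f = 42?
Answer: -84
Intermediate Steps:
G = 7
S(D) = 7*D
(S(-4) + f)*(-6) = (7*(-4) + 42)*(-6) = (-28 + 42)*(-6) = 14*(-6) = -84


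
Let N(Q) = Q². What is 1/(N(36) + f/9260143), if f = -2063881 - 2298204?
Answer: 9260143/11996783243 ≈ 0.00077189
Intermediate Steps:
f = -4362085
1/(N(36) + f/9260143) = 1/(36² - 4362085/9260143) = 1/(1296 - 4362085*1/9260143) = 1/(1296 - 4362085/9260143) = 1/(11996783243/9260143) = 9260143/11996783243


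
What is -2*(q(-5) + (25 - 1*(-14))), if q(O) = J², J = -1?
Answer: -80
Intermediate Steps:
q(O) = 1 (q(O) = (-1)² = 1)
-2*(q(-5) + (25 - 1*(-14))) = -2*(1 + (25 - 1*(-14))) = -2*(1 + (25 + 14)) = -2*(1 + 39) = -2*40 = -80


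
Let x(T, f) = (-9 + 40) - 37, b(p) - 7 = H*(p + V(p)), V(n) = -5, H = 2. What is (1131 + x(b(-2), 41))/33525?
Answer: 5/149 ≈ 0.033557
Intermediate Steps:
b(p) = -3 + 2*p (b(p) = 7 + 2*(p - 5) = 7 + 2*(-5 + p) = 7 + (-10 + 2*p) = -3 + 2*p)
x(T, f) = -6 (x(T, f) = 31 - 37 = -6)
(1131 + x(b(-2), 41))/33525 = (1131 - 6)/33525 = 1125*(1/33525) = 5/149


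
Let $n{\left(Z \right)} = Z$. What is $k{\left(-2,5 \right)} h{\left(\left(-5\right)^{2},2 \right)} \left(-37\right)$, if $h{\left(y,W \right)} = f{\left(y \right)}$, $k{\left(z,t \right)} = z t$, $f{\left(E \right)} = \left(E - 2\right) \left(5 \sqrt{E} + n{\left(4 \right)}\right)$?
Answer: $246790$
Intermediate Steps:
$f{\left(E \right)} = \left(-2 + E\right) \left(4 + 5 \sqrt{E}\right)$ ($f{\left(E \right)} = \left(E - 2\right) \left(5 \sqrt{E} + 4\right) = \left(-2 + E\right) \left(4 + 5 \sqrt{E}\right)$)
$k{\left(z,t \right)} = t z$
$h{\left(y,W \right)} = -8 - 10 \sqrt{y} + 4 y + 5 y^{\frac{3}{2}}$
$k{\left(-2,5 \right)} h{\left(\left(-5\right)^{2},2 \right)} \left(-37\right) = 5 \left(-2\right) \left(-8 - 10 \sqrt{\left(-5\right)^{2}} + 4 \left(-5\right)^{2} + 5 \left(\left(-5\right)^{2}\right)^{\frac{3}{2}}\right) \left(-37\right) = - 10 \left(-8 - 10 \sqrt{25} + 4 \cdot 25 + 5 \cdot 25^{\frac{3}{2}}\right) \left(-37\right) = - 10 \left(-8 - 50 + 100 + 5 \cdot 125\right) \left(-37\right) = - 10 \left(-8 - 50 + 100 + 625\right) \left(-37\right) = \left(-10\right) 667 \left(-37\right) = \left(-6670\right) \left(-37\right) = 246790$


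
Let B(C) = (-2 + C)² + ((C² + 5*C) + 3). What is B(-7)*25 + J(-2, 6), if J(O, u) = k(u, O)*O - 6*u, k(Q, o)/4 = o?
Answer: 2430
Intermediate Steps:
k(Q, o) = 4*o
J(O, u) = -6*u + 4*O² (J(O, u) = (4*O)*O - 6*u = 4*O² - 6*u = -6*u + 4*O²)
B(C) = 3 + C² + (-2 + C)² + 5*C (B(C) = (-2 + C)² + (3 + C² + 5*C) = 3 + C² + (-2 + C)² + 5*C)
B(-7)*25 + J(-2, 6) = (7 - 7 + 2*(-7)²)*25 + (-6*6 + 4*(-2)²) = (7 - 7 + 2*49)*25 + (-36 + 4*4) = (7 - 7 + 98)*25 + (-36 + 16) = 98*25 - 20 = 2450 - 20 = 2430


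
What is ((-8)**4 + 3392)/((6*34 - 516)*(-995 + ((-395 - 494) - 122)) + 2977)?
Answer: 576/48373 ≈ 0.011907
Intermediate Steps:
((-8)**4 + 3392)/((6*34 - 516)*(-995 + ((-395 - 494) - 122)) + 2977) = (4096 + 3392)/((204 - 516)*(-995 + (-889 - 122)) + 2977) = 7488/(-312*(-995 - 1011) + 2977) = 7488/(-312*(-2006) + 2977) = 7488/(625872 + 2977) = 7488/628849 = 7488*(1/628849) = 576/48373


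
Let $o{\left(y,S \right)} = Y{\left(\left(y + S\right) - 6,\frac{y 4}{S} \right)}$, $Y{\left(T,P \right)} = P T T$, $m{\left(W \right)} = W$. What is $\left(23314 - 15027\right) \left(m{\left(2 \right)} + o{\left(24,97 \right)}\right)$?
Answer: $\frac{10522782878}{97} \approx 1.0848 \cdot 10^{8}$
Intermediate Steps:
$Y{\left(T,P \right)} = P T^{2}$
$o{\left(y,S \right)} = \frac{4 y \left(-6 + S + y\right)^{2}}{S}$ ($o{\left(y,S \right)} = \frac{y 4}{S} \left(\left(y + S\right) - 6\right)^{2} = \frac{4 y}{S} \left(\left(S + y\right) - 6\right)^{2} = \frac{4 y}{S} \left(-6 + S + y\right)^{2} = \frac{4 y \left(-6 + S + y\right)^{2}}{S}$)
$\left(23314 - 15027\right) \left(m{\left(2 \right)} + o{\left(24,97 \right)}\right) = \left(23314 - 15027\right) \left(2 + 4 \cdot 24 \cdot \frac{1}{97} \left(-6 + 97 + 24\right)^{2}\right) = 8287 \left(2 + 4 \cdot 24 \cdot \frac{1}{97} \cdot 115^{2}\right) = 8287 \left(2 + 4 \cdot 24 \cdot \frac{1}{97} \cdot 13225\right) = 8287 \left(2 + \frac{1269600}{97}\right) = 8287 \cdot \frac{1269794}{97} = \frac{10522782878}{97}$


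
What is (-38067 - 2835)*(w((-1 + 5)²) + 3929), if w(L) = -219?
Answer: -151746420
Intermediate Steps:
(-38067 - 2835)*(w((-1 + 5)²) + 3929) = (-38067 - 2835)*(-219 + 3929) = -40902*3710 = -151746420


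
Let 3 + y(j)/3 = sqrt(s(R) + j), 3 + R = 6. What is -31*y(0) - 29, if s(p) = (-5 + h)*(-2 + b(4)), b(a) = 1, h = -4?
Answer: -29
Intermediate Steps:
R = 3 (R = -3 + 6 = 3)
s(p) = 9 (s(p) = (-5 - 4)*(-2 + 1) = -9*(-1) = 9)
y(j) = -9 + 3*sqrt(9 + j)
-31*y(0) - 29 = -31*(-9 + 3*sqrt(9 + 0)) - 29 = -31*(-9 + 3*sqrt(9)) - 29 = -31*(-9 + 3*3) - 29 = -31*(-9 + 9) - 29 = -31*0 - 29 = 0 - 29 = -29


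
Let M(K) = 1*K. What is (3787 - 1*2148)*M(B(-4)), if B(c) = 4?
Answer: 6556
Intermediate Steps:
M(K) = K
(3787 - 1*2148)*M(B(-4)) = (3787 - 1*2148)*4 = (3787 - 2148)*4 = 1639*4 = 6556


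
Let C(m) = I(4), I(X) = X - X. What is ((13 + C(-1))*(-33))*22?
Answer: -9438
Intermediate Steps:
I(X) = 0
C(m) = 0
((13 + C(-1))*(-33))*22 = ((13 + 0)*(-33))*22 = (13*(-33))*22 = -429*22 = -9438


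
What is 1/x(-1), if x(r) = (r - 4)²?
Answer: 1/25 ≈ 0.040000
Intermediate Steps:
x(r) = (-4 + r)²
1/x(-1) = 1/((-4 - 1)²) = 1/((-5)²) = 1/25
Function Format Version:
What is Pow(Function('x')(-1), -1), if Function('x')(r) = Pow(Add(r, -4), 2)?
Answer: Rational(1, 25) ≈ 0.040000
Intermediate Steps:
Function('x')(r) = Pow(Add(-4, r), 2)
Pow(Function('x')(-1), -1) = Pow(Pow(Add(-4, -1), 2), -1) = Pow(Pow(-5, 2), -1) = Pow(25, -1) = Rational(1, 25)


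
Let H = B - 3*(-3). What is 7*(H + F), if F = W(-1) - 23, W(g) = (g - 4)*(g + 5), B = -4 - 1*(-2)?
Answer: -252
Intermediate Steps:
B = -2 (B = -4 + 2 = -2)
W(g) = (-4 + g)*(5 + g)
F = -43 (F = (-20 - 1 + (-1)²) - 23 = (-20 - 1 + 1) - 23 = -20 - 23 = -43)
H = 7 (H = -2 - 3*(-3) = -2 + 9 = 7)
7*(H + F) = 7*(7 - 43) = 7*(-36) = -252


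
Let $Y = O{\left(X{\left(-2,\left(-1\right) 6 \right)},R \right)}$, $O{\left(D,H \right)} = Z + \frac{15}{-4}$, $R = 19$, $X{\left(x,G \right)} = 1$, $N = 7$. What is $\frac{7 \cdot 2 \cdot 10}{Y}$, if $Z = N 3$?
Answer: $\frac{560}{69} \approx 8.1159$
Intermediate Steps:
$Z = 21$ ($Z = 7 \cdot 3 = 21$)
$O{\left(D,H \right)} = \frac{69}{4}$ ($O{\left(D,H \right)} = 21 + \frac{15}{-4} = 21 + 15 \left(- \frac{1}{4}\right) = 21 - \frac{15}{4} = \frac{69}{4}$)
$Y = \frac{69}{4} \approx 17.25$
$\frac{7 \cdot 2 \cdot 10}{Y} = \frac{7 \cdot 2 \cdot 10}{\frac{69}{4}} = 14 \cdot 10 \cdot \frac{4}{69} = 140 \cdot \frac{4}{69} = \frac{560}{69}$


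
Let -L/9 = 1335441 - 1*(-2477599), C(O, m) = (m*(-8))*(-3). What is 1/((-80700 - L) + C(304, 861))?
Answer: 1/34257324 ≈ 2.9191e-8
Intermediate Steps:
C(O, m) = 24*m (C(O, m) = -8*m*(-3) = 24*m)
L = -34317360 (L = -9*(1335441 - 1*(-2477599)) = -9*(1335441 + 2477599) = -9*3813040 = -34317360)
1/((-80700 - L) + C(304, 861)) = 1/((-80700 - 1*(-34317360)) + 24*861) = 1/((-80700 + 34317360) + 20664) = 1/(34236660 + 20664) = 1/34257324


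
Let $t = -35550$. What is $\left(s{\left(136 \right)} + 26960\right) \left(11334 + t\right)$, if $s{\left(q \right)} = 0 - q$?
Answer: $-649569984$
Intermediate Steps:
$s{\left(q \right)} = - q$
$\left(s{\left(136 \right)} + 26960\right) \left(11334 + t\right) = \left(\left(-1\right) 136 + 26960\right) \left(11334 - 35550\right) = \left(-136 + 26960\right) \left(-24216\right) = 26824 \left(-24216\right) = -649569984$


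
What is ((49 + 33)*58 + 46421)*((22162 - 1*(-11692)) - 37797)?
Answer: -201790911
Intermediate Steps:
((49 + 33)*58 + 46421)*((22162 - 1*(-11692)) - 37797) = (82*58 + 46421)*((22162 + 11692) - 37797) = (4756 + 46421)*(33854 - 37797) = 51177*(-3943) = -201790911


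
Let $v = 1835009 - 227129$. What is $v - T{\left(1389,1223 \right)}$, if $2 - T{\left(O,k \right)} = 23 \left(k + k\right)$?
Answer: $1664136$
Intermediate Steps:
$T{\left(O,k \right)} = 2 - 46 k$ ($T{\left(O,k \right)} = 2 - 23 \left(k + k\right) = 2 - 23 \cdot 2 k = 2 - 46 k$)
$v = 1607880$
$v - T{\left(1389,1223 \right)} = 1607880 - \left(2 - 56258\right) = 1607880 - -56256 = 1607880 + 56256 = 1664136$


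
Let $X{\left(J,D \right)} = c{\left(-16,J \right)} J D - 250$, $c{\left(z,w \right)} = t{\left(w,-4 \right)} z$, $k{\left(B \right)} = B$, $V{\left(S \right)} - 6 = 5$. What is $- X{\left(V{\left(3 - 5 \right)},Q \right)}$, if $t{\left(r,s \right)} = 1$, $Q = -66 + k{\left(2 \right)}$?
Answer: $-11014$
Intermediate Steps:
$V{\left(S \right)} = 11$ ($V{\left(S \right)} = 6 + 5 = 11$)
$Q = -64$ ($Q = -66 + 2 = -64$)
$c{\left(z,w \right)} = z$ ($c{\left(z,w \right)} = 1 z = z$)
$X{\left(J,D \right)} = -250 - 16 D J$ ($X{\left(J,D \right)} = - 16 J D - 250 = - 16 D J - 250 = -250 - 16 D J$)
$- X{\left(V{\left(3 - 5 \right)},Q \right)} = - (-250 - \left(-1024\right) 11) = - (-250 + 11264) = \left(-1\right) 11014 = -11014$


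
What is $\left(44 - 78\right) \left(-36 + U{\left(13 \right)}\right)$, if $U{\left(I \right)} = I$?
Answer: $782$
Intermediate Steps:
$\left(44 - 78\right) \left(-36 + U{\left(13 \right)}\right) = \left(44 - 78\right) \left(-36 + 13\right) = \left(-34\right) \left(-23\right) = 782$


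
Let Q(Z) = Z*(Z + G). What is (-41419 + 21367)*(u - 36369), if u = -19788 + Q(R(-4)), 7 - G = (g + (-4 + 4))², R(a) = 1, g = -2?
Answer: 1125979956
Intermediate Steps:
G = 3 (G = 7 - (-2 + (-4 + 4))² = 7 - (-2 + 0)² = 7 - 1*(-2)² = 7 - 1*4 = 7 - 4 = 3)
Q(Z) = Z*(3 + Z) (Q(Z) = Z*(Z + 3) = Z*(3 + Z))
u = -19784 (u = -19788 + 1*(3 + 1) = -19788 + 1*4 = -19788 + 4 = -19784)
(-41419 + 21367)*(u - 36369) = (-41419 + 21367)*(-19784 - 36369) = -20052*(-56153) = 1125979956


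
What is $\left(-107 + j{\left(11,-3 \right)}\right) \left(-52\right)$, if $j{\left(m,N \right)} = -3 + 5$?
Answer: $5460$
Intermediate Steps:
$j{\left(m,N \right)} = 2$
$\left(-107 + j{\left(11,-3 \right)}\right) \left(-52\right) = \left(-107 + 2\right) \left(-52\right) = \left(-105\right) \left(-52\right) = 5460$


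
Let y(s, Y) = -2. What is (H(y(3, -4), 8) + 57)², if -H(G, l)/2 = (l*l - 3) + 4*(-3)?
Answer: 1681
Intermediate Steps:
H(G, l) = 30 - 2*l² (H(G, l) = -2*((l*l - 3) + 4*(-3)) = -2*((l² - 3) - 12) = -2*((-3 + l²) - 12) = -2*(-15 + l²) = 30 - 2*l²)
(H(y(3, -4), 8) + 57)² = ((30 - 2*8²) + 57)² = ((30 - 2*64) + 57)² = ((30 - 128) + 57)² = (-98 + 57)² = (-41)² = 1681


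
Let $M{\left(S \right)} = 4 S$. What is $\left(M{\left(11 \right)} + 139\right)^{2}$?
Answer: $33489$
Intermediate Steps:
$\left(M{\left(11 \right)} + 139\right)^{2} = \left(4 \cdot 11 + 139\right)^{2} = \left(44 + 139\right)^{2} = 183^{2} = 33489$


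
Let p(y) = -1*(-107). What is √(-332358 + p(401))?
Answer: I*√332251 ≈ 576.41*I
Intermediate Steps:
p(y) = 107
√(-332358 + p(401)) = √(-332358 + 107) = √(-332251) = I*√332251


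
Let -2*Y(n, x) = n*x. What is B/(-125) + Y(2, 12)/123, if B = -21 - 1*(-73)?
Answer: -2632/5125 ≈ -0.51356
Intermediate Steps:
Y(n, x) = -n*x/2
B = 52 (B = -21 + 73 = 52)
B/(-125) + Y(2, 12)/123 = 52/(-125) - 1/2*2*12/123 = 52*(-1/125) - 12*1/123 = -52/125 - 4/41 = -2632/5125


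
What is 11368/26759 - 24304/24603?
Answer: -370663832/658351677 ≈ -0.56302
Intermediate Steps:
11368/26759 - 24304/24603 = -370663832/658351677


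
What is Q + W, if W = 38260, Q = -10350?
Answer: 27910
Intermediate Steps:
Q + W = -10350 + 38260 = 27910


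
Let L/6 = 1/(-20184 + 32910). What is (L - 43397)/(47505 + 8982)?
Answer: -92045036/119808927 ≈ -0.76826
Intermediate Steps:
L = 1/2121 (L = 6/(-20184 + 32910) = 6/12726 = 6*(1/12726) = 1/2121 ≈ 0.00047148)
(L - 43397)/(47505 + 8982) = (1/2121 - 43397)/(47505 + 8982) = -92045036/2121/56487 = -92045036/2121*1/56487 = -92045036/119808927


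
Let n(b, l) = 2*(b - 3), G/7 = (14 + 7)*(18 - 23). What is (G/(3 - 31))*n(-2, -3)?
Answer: -525/2 ≈ -262.50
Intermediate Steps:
G = -735 (G = 7*((14 + 7)*(18 - 23)) = 7*(21*(-5)) = 7*(-105) = -735)
n(b, l) = -6 + 2*b (n(b, l) = 2*(-3 + b) = -6 + 2*b)
(G/(3 - 31))*n(-2, -3) = (-735/(3 - 31))*(-6 + 2*(-2)) = (-735/(-28))*(-6 - 4) = -735*(-1/28)*(-10) = (105/4)*(-10) = -525/2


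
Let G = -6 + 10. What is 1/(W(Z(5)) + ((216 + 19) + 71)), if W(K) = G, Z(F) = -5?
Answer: 1/310 ≈ 0.0032258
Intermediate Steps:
G = 4
W(K) = 4
1/(W(Z(5)) + ((216 + 19) + 71)) = 1/(4 + ((216 + 19) + 71)) = 1/(4 + (235 + 71)) = 1/(4 + 306) = 1/310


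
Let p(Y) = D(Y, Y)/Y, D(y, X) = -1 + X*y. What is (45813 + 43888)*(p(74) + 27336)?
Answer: 181944036639/74 ≈ 2.4587e+9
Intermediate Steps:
p(Y) = (-1 + Y²)/Y (p(Y) = (-1 + Y*Y)/Y = (-1 + Y²)/Y)
(45813 + 43888)*(p(74) + 27336) = (45813 + 43888)*((74 - 1/74) + 27336) = 89701*((74 - 1*1/74) + 27336) = 89701*((74 - 1/74) + 27336) = 89701*(5475/74 + 27336) = 89701*(2028339/74) = 181944036639/74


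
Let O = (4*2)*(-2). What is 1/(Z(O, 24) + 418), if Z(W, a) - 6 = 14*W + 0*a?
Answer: 1/200 ≈ 0.0050000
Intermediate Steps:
O = -16 (O = 8*(-2) = -16)
Z(W, a) = 6 + 14*W (Z(W, a) = 6 + (14*W + 0*a) = 6 + (14*W + 0) = 6 + 14*W)
1/(Z(O, 24) + 418) = 1/((6 + 14*(-16)) + 418) = 1/((6 - 224) + 418) = 1/(-218 + 418) = 1/200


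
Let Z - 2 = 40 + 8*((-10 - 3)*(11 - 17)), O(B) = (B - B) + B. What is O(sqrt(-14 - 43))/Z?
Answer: I*sqrt(57)/666 ≈ 0.011336*I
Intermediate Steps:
O(B) = B (O(B) = 0 + B = B)
Z = 666 (Z = 2 + (40 + 8*((-10 - 3)*(11 - 17))) = 2 + (40 + 8*(-13*(-6))) = 2 + (40 + 8*78) = 2 + (40 + 624) = 2 + 664 = 666)
O(sqrt(-14 - 43))/Z = sqrt(-14 - 43)/666 = sqrt(-57)*(1/666) = (I*sqrt(57))*(1/666) = I*sqrt(57)/666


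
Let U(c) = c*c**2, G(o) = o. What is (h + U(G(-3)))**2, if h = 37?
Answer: 100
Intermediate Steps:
U(c) = c**3
(h + U(G(-3)))**2 = (37 + (-3)**3)**2 = (37 - 27)**2 = 10**2 = 100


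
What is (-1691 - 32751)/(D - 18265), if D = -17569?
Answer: 17221/17917 ≈ 0.96115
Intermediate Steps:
(-1691 - 32751)/(D - 18265) = (-1691 - 32751)/(-17569 - 18265) = -34442/(-35834) = -34442*(-1/35834) = 17221/17917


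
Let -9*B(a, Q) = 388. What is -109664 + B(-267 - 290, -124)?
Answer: -987364/9 ≈ -1.0971e+5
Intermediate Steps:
B(a, Q) = -388/9 (B(a, Q) = -1/9*388 = -388/9)
-109664 + B(-267 - 290, -124) = -109664 - 388/9 = -987364/9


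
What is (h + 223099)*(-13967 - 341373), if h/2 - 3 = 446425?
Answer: -396543449700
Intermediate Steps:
h = 892856 (h = 6 + 2*446425 = 6 + 892850 = 892856)
(h + 223099)*(-13967 - 341373) = (892856 + 223099)*(-13967 - 341373) = 1115955*(-355340) = -396543449700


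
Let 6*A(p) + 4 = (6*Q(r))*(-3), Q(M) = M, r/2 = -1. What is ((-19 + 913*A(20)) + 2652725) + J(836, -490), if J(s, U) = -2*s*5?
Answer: 7947646/3 ≈ 2.6492e+6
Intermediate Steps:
r = -2 (r = 2*(-1) = -2)
J(s, U) = -10*s
A(p) = 16/3 (A(p) = -⅔ + ((6*(-2))*(-3))/6 = -⅔ + (-12*(-3))/6 = -⅔ + (⅙)*36 = -⅔ + 6 = 16/3)
((-19 + 913*A(20)) + 2652725) + J(836, -490) = ((-19 + 913*(16/3)) + 2652725) - 10*836 = ((-19 + 14608/3) + 2652725) - 8360 = (14551/3 + 2652725) - 8360 = 7972726/3 - 8360 = 7947646/3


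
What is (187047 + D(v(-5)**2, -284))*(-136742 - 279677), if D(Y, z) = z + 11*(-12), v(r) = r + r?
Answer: -77716694389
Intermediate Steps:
v(r) = 2*r
D(Y, z) = -132 + z (D(Y, z) = z - 132 = -132 + z)
(187047 + D(v(-5)**2, -284))*(-136742 - 279677) = (187047 + (-132 - 284))*(-136742 - 279677) = (187047 - 416)*(-416419) = 186631*(-416419) = -77716694389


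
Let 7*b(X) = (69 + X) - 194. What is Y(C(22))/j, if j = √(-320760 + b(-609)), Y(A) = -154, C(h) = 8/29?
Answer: 77*I*√15722378/1123027 ≈ 0.27187*I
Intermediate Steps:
C(h) = 8/29 (C(h) = 8*(1/29) = 8/29)
b(X) = -125/7 + X/7 (b(X) = ((69 + X) - 194)/7 = (-125 + X)/7 = -125/7 + X/7)
j = I*√15722378/7 (j = √(-320760 + (-125/7 + (⅐)*(-609))) = √(-320760 + (-125/7 - 87)) = √(-320760 - 734/7) = √(-2246054/7) = I*√15722378/7 ≈ 566.45*I)
Y(C(22))/j = -154*(-I*√15722378/2246054) = -(-77)*I*√15722378/1123027 = 77*I*√15722378/1123027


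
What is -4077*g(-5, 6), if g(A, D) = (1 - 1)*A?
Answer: 0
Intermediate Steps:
g(A, D) = 0 (g(A, D) = 0*A = 0)
-4077*g(-5, 6) = -4077*0 = 0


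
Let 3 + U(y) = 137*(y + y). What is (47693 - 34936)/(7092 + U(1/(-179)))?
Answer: 2283503/1268657 ≈ 1.7999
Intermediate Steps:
U(y) = -3 + 274*y (U(y) = -3 + 137*(y + y) = -3 + 137*(2*y) = -3 + 274*y)
(47693 - 34936)/(7092 + U(1/(-179))) = (47693 - 34936)/(7092 + (-3 + 274/(-179))) = 12757/(7092 + (-3 + 274*(-1/179))) = 12757/(7092 + (-3 - 274/179)) = 12757/(7092 - 811/179) = 12757/(1268657/179) = 12757*(179/1268657) = 2283503/1268657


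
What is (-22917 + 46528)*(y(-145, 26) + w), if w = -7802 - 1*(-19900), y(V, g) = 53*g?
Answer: 318181836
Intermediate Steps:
w = 12098 (w = -7802 + 19900 = 12098)
(-22917 + 46528)*(y(-145, 26) + w) = (-22917 + 46528)*(53*26 + 12098) = 23611*(1378 + 12098) = 23611*13476 = 318181836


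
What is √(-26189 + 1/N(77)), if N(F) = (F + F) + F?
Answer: I*√1397470998/231 ≈ 161.83*I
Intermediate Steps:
N(F) = 3*F (N(F) = 2*F + F = 3*F)
√(-26189 + 1/N(77)) = √(-26189 + 1/(3*77)) = √(-26189 + 1/231) = √(-6049658/231) = I*√1397470998/231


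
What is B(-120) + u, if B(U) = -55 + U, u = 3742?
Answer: 3567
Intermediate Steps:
B(-120) + u = (-55 - 120) + 3742 = -175 + 3742 = 3567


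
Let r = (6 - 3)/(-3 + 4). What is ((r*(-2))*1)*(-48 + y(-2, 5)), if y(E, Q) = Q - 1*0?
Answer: 258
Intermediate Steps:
y(E, Q) = Q (y(E, Q) = Q + 0 = Q)
r = 3 (r = 3/1 = 3*1 = 3)
((r*(-2))*1)*(-48 + y(-2, 5)) = ((3*(-2))*1)*(-48 + 5) = -6*1*(-43) = -6*(-43) = 258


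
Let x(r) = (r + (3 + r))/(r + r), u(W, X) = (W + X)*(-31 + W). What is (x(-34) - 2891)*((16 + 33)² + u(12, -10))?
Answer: -27316697/4 ≈ -6.8292e+6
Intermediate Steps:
u(W, X) = (-31 + W)*(W + X)
x(r) = (3 + 2*r)/(2*r) (x(r) = (3 + 2*r)/((2*r)) = (3 + 2*r)*(1/(2*r)) = (3 + 2*r)/(2*r))
(x(-34) - 2891)*((16 + 33)² + u(12, -10)) = ((3/2 - 34)/(-34) - 2891)*((16 + 33)² + (12² - 31*12 - 31*(-10) + 12*(-10))) = (-1/34*(-65/2) - 2891)*(49² + (144 - 372 + 310 - 120)) = (65/68 - 2891)*(2401 - 38) = -196523/68*2363 = -27316697/4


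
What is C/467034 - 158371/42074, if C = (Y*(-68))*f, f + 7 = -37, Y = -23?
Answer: -38430002999/9824994258 ≈ -3.9115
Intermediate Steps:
f = -44 (f = -7 - 37 = -44)
C = -68816 (C = -23*(-68)*(-44) = 1564*(-44) = -68816)
C/467034 - 158371/42074 = -68816/467034 - 158371/42074 = -68816*1/467034 - 158371*1/42074 = -34408/233517 - 158371/42074 = -38430002999/9824994258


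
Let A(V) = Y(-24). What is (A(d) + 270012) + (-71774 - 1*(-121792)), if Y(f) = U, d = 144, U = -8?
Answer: 320022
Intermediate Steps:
Y(f) = -8
A(V) = -8
(A(d) + 270012) + (-71774 - 1*(-121792)) = (-8 + 270012) + (-71774 - 1*(-121792)) = 270004 + (-71774 + 121792) = 270004 + 50018 = 320022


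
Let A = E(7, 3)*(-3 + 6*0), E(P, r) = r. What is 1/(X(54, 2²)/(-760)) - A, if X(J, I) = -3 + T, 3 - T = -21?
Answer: -571/21 ≈ -27.190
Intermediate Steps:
T = 24 (T = 3 - 1*(-21) = 3 + 21 = 24)
X(J, I) = 21 (X(J, I) = -3 + 24 = 21)
A = -9 (A = 3*(-3 + 6*0) = 3*(-3 + 0) = 3*(-3) = -9)
1/(X(54, 2²)/(-760)) - A = 1/(21/(-760)) - 1*(-9) = 1/(21*(-1/760)) + 9 = 1/(-21/760) + 9 = -760/21 + 9 = -571/21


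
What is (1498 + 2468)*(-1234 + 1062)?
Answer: -682152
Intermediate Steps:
(1498 + 2468)*(-1234 + 1062) = 3966*(-172) = -682152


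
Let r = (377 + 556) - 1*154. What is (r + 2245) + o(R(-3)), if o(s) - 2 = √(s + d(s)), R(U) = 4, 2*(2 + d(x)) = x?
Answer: 3028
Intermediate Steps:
d(x) = -2 + x/2
r = 779 (r = 933 - 154 = 779)
o(s) = 2 + √(-2 + 3*s/2) (o(s) = 2 + √(s + (-2 + s/2)) = 2 + √(-2 + 3*s/2))
(r + 2245) + o(R(-3)) = (779 + 2245) + (2 + √(-8 + 6*4)/2) = 3024 + (2 + √(-8 + 24)/2) = 3024 + (2 + √16/2) = 3024 + (2 + (½)*4) = 3024 + (2 + 2) = 3024 + 4 = 3028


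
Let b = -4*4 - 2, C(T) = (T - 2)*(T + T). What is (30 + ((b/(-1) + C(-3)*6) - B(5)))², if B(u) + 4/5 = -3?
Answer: 1343281/25 ≈ 53731.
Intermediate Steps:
B(u) = -19/5 (B(u) = -⅘ - 3 = -19/5)
C(T) = 2*T*(-2 + T) (C(T) = (-2 + T)*(2*T) = 2*T*(-2 + T))
b = -18 (b = -16 - 2 = -18)
(30 + ((b/(-1) + C(-3)*6) - B(5)))² = (30 + ((-18/(-1) + (2*(-3)*(-2 - 3))*6) - 1*(-19/5)))² = (30 + ((-18*(-1) + (2*(-3)*(-5))*6) + 19/5))² = (30 + ((18 + 30*6) + 19/5))² = (30 + ((18 + 180) + 19/5))² = (30 + (198 + 19/5))² = (30 + 1009/5)² = (1159/5)² = 1343281/25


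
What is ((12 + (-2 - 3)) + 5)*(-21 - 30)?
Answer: -612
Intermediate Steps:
((12 + (-2 - 3)) + 5)*(-21 - 30) = ((12 - 5) + 5)*(-51) = (7 + 5)*(-51) = 12*(-51) = -612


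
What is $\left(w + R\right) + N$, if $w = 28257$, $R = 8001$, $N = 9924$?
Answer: $46182$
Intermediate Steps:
$\left(w + R\right) + N = \left(28257 + 8001\right) + 9924 = 36258 + 9924 = 46182$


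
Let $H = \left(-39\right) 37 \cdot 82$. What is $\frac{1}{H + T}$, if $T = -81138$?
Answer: $- \frac{1}{199464} \approx -5.0134 \cdot 10^{-6}$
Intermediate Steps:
$H = -118326$ ($H = \left(-1443\right) 82 = -118326$)
$\frac{1}{H + T} = \frac{1}{-118326 - 81138} = \frac{1}{-199464} = - \frac{1}{199464}$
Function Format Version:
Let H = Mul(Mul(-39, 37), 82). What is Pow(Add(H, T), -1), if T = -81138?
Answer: Rational(-1, 199464) ≈ -5.0134e-6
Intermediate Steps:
H = -118326 (H = Mul(-1443, 82) = -118326)
Pow(Add(H, T), -1) = Pow(Add(-118326, -81138), -1) = Pow(-199464, -1) = Rational(-1, 199464)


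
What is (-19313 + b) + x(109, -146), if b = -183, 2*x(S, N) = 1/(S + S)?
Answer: -8500255/436 ≈ -19496.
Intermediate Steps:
x(S, N) = 1/(4*S) (x(S, N) = 1/(2*(S + S)) = 1/(2*((2*S))) = (1/(2*S))/2 = 1/(4*S))
(-19313 + b) + x(109, -146) = (-19313 - 183) + (1/4)/109 = -19496 + (1/4)*(1/109) = -19496 + 1/436 = -8500255/436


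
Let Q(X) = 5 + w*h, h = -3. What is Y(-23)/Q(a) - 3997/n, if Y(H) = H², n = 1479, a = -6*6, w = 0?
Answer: 762406/7395 ≈ 103.10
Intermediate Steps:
a = -36
Q(X) = 5 (Q(X) = 5 + 0*(-3) = 5 + 0 = 5)
Y(-23)/Q(a) - 3997/n = (-23)²/5 - 3997/1479 = 529*(⅕) - 3997*1/1479 = 529/5 - 3997/1479 = 762406/7395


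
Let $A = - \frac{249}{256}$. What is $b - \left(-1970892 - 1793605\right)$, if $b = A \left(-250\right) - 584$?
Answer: $\frac{481811989}{128} \approx 3.7642 \cdot 10^{6}$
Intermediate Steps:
$A = - \frac{249}{256}$ ($A = \left(-249\right) \frac{1}{256} = - \frac{249}{256} \approx -0.97266$)
$b = - \frac{43627}{128}$ ($b = \left(- \frac{249}{256}\right) \left(-250\right) - 584 = \frac{31125}{128} - 584 = - \frac{43627}{128} \approx -340.84$)
$b - \left(-1970892 - 1793605\right) = - \frac{43627}{128} - \left(-1970892 - 1793605\right) = - \frac{43627}{128} - -3764497 = - \frac{43627}{128} + 3764497 = \frac{481811989}{128}$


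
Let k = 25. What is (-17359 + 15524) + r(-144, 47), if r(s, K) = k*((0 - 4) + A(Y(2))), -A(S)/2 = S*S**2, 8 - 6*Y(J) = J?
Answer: -1985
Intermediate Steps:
Y(J) = 4/3 - J/6
A(S) = -2*S**3 (A(S) = -2*S*S**2 = -2*S**3)
r(s, K) = -150 (r(s, K) = 25*((0 - 4) - 2*(4/3 - 1/6*2)**3) = 25*(-4 - 2*(4/3 - 1/3)**3) = 25*(-4 - 2*1**3) = 25*(-4 - 2*1) = 25*(-4 - 2) = 25*(-6) = -150)
(-17359 + 15524) + r(-144, 47) = (-17359 + 15524) - 150 = -1835 - 150 = -1985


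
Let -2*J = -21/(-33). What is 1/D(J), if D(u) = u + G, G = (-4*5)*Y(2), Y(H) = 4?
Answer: -22/1767 ≈ -0.012450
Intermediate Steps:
J = -7/22 (J = -(-21)/(2*(-33)) = -(-21)*(-1)/(2*33) = -½*7/11 = -7/22 ≈ -0.31818)
G = -80 (G = -4*5*4 = -20*4 = -80)
D(u) = -80 + u (D(u) = u - 80 = -80 + u)
1/D(J) = 1/(-80 - 7/22) = 1/(-1767/22) = -22/1767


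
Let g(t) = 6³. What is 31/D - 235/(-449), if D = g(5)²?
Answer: 10978079/20948544 ≈ 0.52405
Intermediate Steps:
g(t) = 216
D = 46656 (D = 216² = 46656)
31/D - 235/(-449) = 31/46656 - 235/(-449) = 31*(1/46656) - 235*(-1/449) = 31/46656 + 235/449 = 10978079/20948544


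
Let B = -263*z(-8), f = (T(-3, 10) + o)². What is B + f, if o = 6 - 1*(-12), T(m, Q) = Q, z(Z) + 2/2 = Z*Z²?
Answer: 135703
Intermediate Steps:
z(Z) = -1 + Z³ (z(Z) = -1 + Z*Z² = -1 + Z³)
o = 18 (o = 6 + 12 = 18)
f = 784 (f = (10 + 18)² = 28² = 784)
B = 134919 (B = -263*(-1 + (-8)³) = -263*(-1 - 512) = -263*(-513) = 134919)
B + f = 134919 + 784 = 135703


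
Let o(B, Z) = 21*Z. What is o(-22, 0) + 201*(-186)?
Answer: -37386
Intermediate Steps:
o(-22, 0) + 201*(-186) = 21*0 + 201*(-186) = 0 - 37386 = -37386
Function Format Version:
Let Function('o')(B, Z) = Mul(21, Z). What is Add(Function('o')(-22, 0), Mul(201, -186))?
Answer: -37386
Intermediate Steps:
Add(Function('o')(-22, 0), Mul(201, -186)) = Add(Mul(21, 0), Mul(201, -186)) = Add(0, -37386) = -37386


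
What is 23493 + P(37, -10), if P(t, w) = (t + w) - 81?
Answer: 23439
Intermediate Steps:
P(t, w) = -81 + t + w
23493 + P(37, -10) = 23493 + (-81 + 37 - 10) = 23493 - 54 = 23439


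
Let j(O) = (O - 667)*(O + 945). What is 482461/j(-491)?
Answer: -482461/525732 ≈ -0.91769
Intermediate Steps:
j(O) = (-667 + O)*(945 + O)
482461/j(-491) = 482461/(-630315 + (-491)² + 278*(-491)) = 482461/(-630315 + 241081 - 136498) = 482461/(-525732) = 482461*(-1/525732) = -482461/525732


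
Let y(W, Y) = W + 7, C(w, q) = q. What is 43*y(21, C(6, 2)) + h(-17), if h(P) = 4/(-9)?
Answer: 10832/9 ≈ 1203.6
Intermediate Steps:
h(P) = -4/9 (h(P) = 4*(-⅑) = -4/9)
y(W, Y) = 7 + W
43*y(21, C(6, 2)) + h(-17) = 43*(7 + 21) - 4/9 = 43*28 - 4/9 = 1204 - 4/9 = 10832/9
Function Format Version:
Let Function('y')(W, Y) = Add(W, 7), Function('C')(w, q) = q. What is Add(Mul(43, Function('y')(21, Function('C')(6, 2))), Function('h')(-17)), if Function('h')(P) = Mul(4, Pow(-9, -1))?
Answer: Rational(10832, 9) ≈ 1203.6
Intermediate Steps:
Function('h')(P) = Rational(-4, 9) (Function('h')(P) = Mul(4, Rational(-1, 9)) = Rational(-4, 9))
Function('y')(W, Y) = Add(7, W)
Add(Mul(43, Function('y')(21, Function('C')(6, 2))), Function('h')(-17)) = Add(Mul(43, Add(7, 21)), Rational(-4, 9)) = Add(Mul(43, 28), Rational(-4, 9)) = Add(1204, Rational(-4, 9)) = Rational(10832, 9)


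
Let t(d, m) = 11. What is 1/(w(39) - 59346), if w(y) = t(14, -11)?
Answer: -1/59335 ≈ -1.6853e-5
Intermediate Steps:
w(y) = 11
1/(w(39) - 59346) = 1/(11 - 59346) = 1/(-59335) = -1/59335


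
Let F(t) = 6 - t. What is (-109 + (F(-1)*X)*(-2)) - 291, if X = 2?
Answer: -428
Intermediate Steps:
(-109 + (F(-1)*X)*(-2)) - 291 = (-109 + ((6 - 1*(-1))*2)*(-2)) - 291 = (-109 + ((6 + 1)*2)*(-2)) - 291 = (-109 + (7*2)*(-2)) - 291 = (-109 + 14*(-2)) - 291 = (-109 - 28) - 291 = -137 - 291 = -428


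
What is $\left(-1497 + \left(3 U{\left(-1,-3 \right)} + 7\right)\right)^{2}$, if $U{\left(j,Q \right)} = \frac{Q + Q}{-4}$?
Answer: $\frac{8826841}{4} \approx 2.2067 \cdot 10^{6}$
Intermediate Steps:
$U{\left(j,Q \right)} = - \frac{Q}{2}$ ($U{\left(j,Q \right)} = 2 Q \left(- \frac{1}{4}\right) = - \frac{Q}{2}$)
$\left(-1497 + \left(3 U{\left(-1,-3 \right)} + 7\right)\right)^{2} = \left(-1497 + \left(3 \left(\left(- \frac{1}{2}\right) \left(-3\right)\right) + 7\right)\right)^{2} = \left(-1497 + \left(3 \cdot \frac{3}{2} + 7\right)\right)^{2} = \left(-1497 + \left(\frac{9}{2} + 7\right)\right)^{2} = \left(-1497 + \frac{23}{2}\right)^{2} = \left(- \frac{2971}{2}\right)^{2} = \frac{8826841}{4}$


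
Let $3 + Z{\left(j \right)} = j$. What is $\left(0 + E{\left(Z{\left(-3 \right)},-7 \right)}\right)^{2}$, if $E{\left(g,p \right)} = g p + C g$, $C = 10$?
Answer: $324$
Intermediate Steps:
$Z{\left(j \right)} = -3 + j$
$E{\left(g,p \right)} = 10 g + g p$ ($E{\left(g,p \right)} = g p + 10 g = 10 g + g p$)
$\left(0 + E{\left(Z{\left(-3 \right)},-7 \right)}\right)^{2} = \left(0 + \left(-3 - 3\right) \left(10 - 7\right)\right)^{2} = \left(0 - 18\right)^{2} = \left(-18\right)^{2} = 324$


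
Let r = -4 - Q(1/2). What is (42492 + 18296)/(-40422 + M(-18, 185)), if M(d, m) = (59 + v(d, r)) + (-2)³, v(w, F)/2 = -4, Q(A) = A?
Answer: -60788/40379 ≈ -1.5054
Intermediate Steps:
r = -9/2 (r = -4 - 1/2 = -4 - 1*½ = -4 - ½ = -9/2 ≈ -4.5000)
v(w, F) = -8 (v(w, F) = 2*(-4) = -8)
M(d, m) = 43 (M(d, m) = (59 - 8) + (-2)³ = 51 - 8 = 43)
(42492 + 18296)/(-40422 + M(-18, 185)) = (42492 + 18296)/(-40422 + 43) = 60788/(-40379) = 60788*(-1/40379) = -60788/40379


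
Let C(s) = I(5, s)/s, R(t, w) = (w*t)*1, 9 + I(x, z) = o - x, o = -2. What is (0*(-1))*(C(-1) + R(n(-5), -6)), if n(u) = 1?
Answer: 0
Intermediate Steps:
I(x, z) = -11 - x (I(x, z) = -9 + (-2 - x) = -11 - x)
R(t, w) = t*w (R(t, w) = (t*w)*1 = t*w)
C(s) = -16/s (C(s) = (-11 - 1*5)/s = (-11 - 5)/s = -16/s)
(0*(-1))*(C(-1) + R(n(-5), -6)) = (0*(-1))*(-16/(-1) + 1*(-6)) = 0*(-16*(-1) - 6) = 0*(16 - 6) = 0*10 = 0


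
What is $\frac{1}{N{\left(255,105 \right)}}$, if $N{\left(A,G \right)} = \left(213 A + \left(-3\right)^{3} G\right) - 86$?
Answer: $\frac{1}{51394} \approx 1.9458 \cdot 10^{-5}$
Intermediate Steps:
$N{\left(A,G \right)} = -86 - 27 G + 213 A$ ($N{\left(A,G \right)} = \left(213 A - 27 G\right) - 86 = \left(- 27 G + 213 A\right) - 86 = -86 - 27 G + 213 A$)
$\frac{1}{N{\left(255,105 \right)}} = \frac{1}{-86 - 2835 + 213 \cdot 255} = \frac{1}{-86 - 2835 + 54315} = \frac{1}{51394}$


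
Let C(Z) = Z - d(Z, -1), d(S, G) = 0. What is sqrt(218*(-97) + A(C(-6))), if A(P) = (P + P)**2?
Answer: I*sqrt(21002) ≈ 144.92*I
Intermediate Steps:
C(Z) = Z (C(Z) = Z - 1*0 = Z + 0 = Z)
A(P) = 4*P**2 (A(P) = (2*P)**2 = 4*P**2)
sqrt(218*(-97) + A(C(-6))) = sqrt(218*(-97) + 4*(-6)**2) = sqrt(-21146 + 4*36) = sqrt(-21146 + 144) = sqrt(-21002) = I*sqrt(21002)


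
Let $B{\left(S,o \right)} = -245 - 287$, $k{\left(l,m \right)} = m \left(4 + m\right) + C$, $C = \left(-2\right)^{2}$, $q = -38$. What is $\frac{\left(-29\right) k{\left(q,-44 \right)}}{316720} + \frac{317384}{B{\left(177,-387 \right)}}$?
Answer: $- \frac{6284317217}{10530940} \approx -596.75$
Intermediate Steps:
$C = 4$
$k{\left(l,m \right)} = 4 + m \left(4 + m\right)$ ($k{\left(l,m \right)} = m \left(4 + m\right) + 4 = 4 + m \left(4 + m\right)$)
$B{\left(S,o \right)} = -532$
$\frac{\left(-29\right) k{\left(q,-44 \right)}}{316720} + \frac{317384}{B{\left(177,-387 \right)}} = \frac{\left(-29\right) \left(4 + \left(-44\right)^{2} + 4 \left(-44\right)\right)}{316720} + \frac{317384}{-532} = - 29 \left(4 + 1936 - 176\right) \frac{1}{316720} + 317384 \left(- \frac{1}{532}\right) = \left(-29\right) 1764 \cdot \frac{1}{316720} - \frac{79346}{133} = \left(-51156\right) \frac{1}{316720} - \frac{79346}{133} = - \frac{12789}{79180} - \frac{79346}{133} = - \frac{6284317217}{10530940}$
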